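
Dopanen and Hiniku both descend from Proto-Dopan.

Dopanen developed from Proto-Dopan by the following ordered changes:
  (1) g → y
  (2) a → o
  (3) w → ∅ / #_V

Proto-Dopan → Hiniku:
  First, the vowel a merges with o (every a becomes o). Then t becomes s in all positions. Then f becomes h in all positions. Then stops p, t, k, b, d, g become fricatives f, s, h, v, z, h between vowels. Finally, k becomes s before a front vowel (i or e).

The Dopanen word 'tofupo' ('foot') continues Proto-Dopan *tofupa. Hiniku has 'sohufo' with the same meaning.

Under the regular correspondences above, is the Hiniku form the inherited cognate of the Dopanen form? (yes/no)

yes

Derive the expected Hiniku reflex of *tofupa:
Hiniku: *tofupa
  tofupa → tofupo   [vowel merger]
  tofupo → sofupo   [unconditioned shift]
  sofupo → sohupo   [unconditioned shift]
  sohupo → sohufo   [intervocalic lenition]
  sohufo (rule 5 does not apply)
  giving Hiniku sohufo.
Hiniku 'sohufo' matches the regular reflex exactly, so the pair is cognate.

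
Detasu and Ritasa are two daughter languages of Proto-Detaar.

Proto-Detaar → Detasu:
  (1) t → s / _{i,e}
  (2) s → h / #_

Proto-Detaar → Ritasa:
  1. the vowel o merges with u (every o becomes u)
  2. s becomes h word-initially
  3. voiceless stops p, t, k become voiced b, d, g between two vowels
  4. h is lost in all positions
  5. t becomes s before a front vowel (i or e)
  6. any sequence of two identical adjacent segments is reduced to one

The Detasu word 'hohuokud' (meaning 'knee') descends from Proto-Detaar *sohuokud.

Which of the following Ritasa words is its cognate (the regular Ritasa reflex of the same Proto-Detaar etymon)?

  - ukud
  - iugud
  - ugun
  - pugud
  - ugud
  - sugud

Ritasa: *sohuokud > suhuukud > huhuukud > huhuugud > uuugud > ugud  (by vowel merger, debuccalisation, intervocalic voicing, h-loss, degemination)
Only 'ugud' matches the regular Ritasa development of *sohuokud.

ugud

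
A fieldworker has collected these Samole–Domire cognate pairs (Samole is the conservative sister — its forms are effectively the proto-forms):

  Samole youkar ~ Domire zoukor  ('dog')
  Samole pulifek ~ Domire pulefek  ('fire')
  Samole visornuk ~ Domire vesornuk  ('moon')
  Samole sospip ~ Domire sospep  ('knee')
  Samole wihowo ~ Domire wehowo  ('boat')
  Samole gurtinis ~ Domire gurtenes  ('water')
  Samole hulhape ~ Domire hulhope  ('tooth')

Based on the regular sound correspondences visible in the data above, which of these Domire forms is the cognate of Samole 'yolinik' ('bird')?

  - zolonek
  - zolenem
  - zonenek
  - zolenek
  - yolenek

youkar ~ zoukor — Samole y corresponds to Domire z word-initially before a back vowel.
gurtinis ~ gurtenes — Samole i corresponds to Domire e after a consonant, before a nasal.
visornuk ~ vesornuk, wihowo ~ wehowo — Samole i corresponds to Domire e after a consonant, before a consonant other than r, m, n, p, b, f, v.
Applying these to Samole 'yolinik':
  yolinik → zolinik   (y→z word-initially before a back vowel)
  zolinik → zolenik   (i→e after a consonant, before a nasal)
  zolenik → zolenek   (i→e after a consonant, before a consonant other than r, m, n, p, b, f, v)
So the Domire cognate is 'zolenek'.

zolenek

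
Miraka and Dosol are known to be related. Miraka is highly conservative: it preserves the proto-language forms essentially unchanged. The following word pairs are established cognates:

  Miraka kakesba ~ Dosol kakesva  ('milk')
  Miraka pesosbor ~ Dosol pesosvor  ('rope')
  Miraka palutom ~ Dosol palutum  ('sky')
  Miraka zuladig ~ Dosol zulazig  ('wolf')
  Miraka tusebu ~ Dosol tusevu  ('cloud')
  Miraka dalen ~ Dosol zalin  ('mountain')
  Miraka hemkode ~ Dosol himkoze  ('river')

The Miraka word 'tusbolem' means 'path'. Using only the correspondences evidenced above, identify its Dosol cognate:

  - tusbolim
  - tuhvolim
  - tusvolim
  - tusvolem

pesosbor ~ pesosvor — Miraka b corresponds to Dosol v after a consonant, before a back vowel.
hemkode ~ himkoze — Miraka e corresponds to Dosol i after a consonant, before a nasal.
Applying these to Miraka 'tusbolem':
  tusbolem → tusvolem   (b→v after a consonant, before a back vowel)
  tusvolem → tusvolim   (e→i after a consonant, before a nasal)
So the Dosol cognate is 'tusvolim'.

tusvolim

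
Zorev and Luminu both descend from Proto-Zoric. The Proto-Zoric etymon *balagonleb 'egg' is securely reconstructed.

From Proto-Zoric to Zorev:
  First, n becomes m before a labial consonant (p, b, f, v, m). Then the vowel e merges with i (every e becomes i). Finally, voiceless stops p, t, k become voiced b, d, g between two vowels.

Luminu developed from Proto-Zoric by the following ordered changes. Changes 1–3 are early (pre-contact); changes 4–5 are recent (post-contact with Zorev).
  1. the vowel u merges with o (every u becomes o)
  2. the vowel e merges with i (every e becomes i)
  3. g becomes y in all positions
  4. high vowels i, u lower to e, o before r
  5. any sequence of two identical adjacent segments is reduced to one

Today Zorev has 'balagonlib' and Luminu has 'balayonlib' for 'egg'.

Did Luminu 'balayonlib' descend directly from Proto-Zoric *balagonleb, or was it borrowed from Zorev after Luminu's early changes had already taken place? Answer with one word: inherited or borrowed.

inherited

If inherited, *balagonleb would pass through all of Luminu's changes:
Luminu: start from *balagonleb.
  rule 1: no change — balagonleb
  rule 2 (vowel merger): balagonleb → balagonlib
  rule 3 (unconditioned shift): balagonlib → balayonlib
  rule 4: no change — balayonlib
  rule 5: no change — balayonlib
  ⇒ Luminu balayonlib
If borrowed from Zorev 'balagonlib' after the early changes, it would undergo only the recent ones:
  rule 4 (pre-rhotic lowering): no change (balagonlib)
  rule 5 (degemination): no change (balagonlib)
  ⇒ as a loan: balagonlib
Luminu 'balayonlib' matches the inherited outcome exactly, so it is an inherited cognate, not a loan.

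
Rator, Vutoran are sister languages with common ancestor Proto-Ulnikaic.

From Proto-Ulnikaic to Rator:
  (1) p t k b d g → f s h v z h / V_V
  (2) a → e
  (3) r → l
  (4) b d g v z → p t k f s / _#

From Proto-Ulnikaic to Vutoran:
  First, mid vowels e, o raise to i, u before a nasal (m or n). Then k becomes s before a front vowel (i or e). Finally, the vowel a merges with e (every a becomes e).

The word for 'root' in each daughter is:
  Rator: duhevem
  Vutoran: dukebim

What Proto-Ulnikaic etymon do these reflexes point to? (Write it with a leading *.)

Position 6: Rator has e, Vutoran has i. Taking the neighbouring segments as reconstructed: Rator e could go back to *a or *e; Vutoran i could go back to *e or *i — the one source consistent with every daughter is *e.
Position 3: Rator has h, Vutoran has k. Vutoran preserves k here (none of its changes turn any other segment into k), so the proto-segment is *k.
Position 5: Rator has v, Vutoran has b. Vutoran preserves b here (none of its changes turn any other segment into b), so the proto-segment is *b.
The remaining positions agree across the daughters. Check the candidate against every language:
Rator: *dukabem > duhavem > duhevem  (by intervocalic lenition, vowel merger)
Vutoran: *dukabem > dukabim > dukebim  (by pre-nasal raising, vowel merger)
*dukabem is the unique common source.

*dukabem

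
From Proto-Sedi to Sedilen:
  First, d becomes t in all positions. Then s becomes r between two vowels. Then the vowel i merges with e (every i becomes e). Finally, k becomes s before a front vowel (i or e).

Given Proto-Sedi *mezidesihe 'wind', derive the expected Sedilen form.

mezeterehe

Sedilen: *mezidesihe > mezitesihe > meziterihe > mezeterehe  (by unconditioned shift, rhotacism, vowel merger)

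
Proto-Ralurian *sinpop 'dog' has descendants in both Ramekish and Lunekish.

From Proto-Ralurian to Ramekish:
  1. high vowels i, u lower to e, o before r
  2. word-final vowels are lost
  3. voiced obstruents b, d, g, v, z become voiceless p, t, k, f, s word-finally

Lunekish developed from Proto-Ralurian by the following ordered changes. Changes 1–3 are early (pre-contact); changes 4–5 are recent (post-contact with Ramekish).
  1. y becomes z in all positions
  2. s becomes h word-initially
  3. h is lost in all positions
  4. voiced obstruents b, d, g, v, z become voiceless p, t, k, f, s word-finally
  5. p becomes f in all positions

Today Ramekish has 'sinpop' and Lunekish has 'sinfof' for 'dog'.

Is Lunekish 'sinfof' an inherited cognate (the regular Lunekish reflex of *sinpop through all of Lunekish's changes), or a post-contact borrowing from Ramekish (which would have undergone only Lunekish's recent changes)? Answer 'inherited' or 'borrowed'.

borrowed

If inherited, *sinpop would pass through all of Lunekish's changes:
Lunekish: start from *sinpop.
  rule 1: no change — sinpop
  rule 2 (debuccalisation): sinpop → hinpop
  rule 3 (h-loss): hinpop → inpop
  rule 4: no change — inpop
  rule 5 (unconditioned shift): inpop → infof
  ⇒ Lunekish infof
If borrowed from Ramekish 'sinpop' after the early changes, it would undergo only the recent ones:
  rule 4 (final devoicing): no change (sinpop)
  rule 5 (unconditioned shift): sinpop → sinfof
  ⇒ as a loan: sinfof
Lunekish 'sinfof' matches the loan outcome 'sinfof', not the inherited 'infof' — it skipped the early Lunekish changes, so it was borrowed from Ramekish.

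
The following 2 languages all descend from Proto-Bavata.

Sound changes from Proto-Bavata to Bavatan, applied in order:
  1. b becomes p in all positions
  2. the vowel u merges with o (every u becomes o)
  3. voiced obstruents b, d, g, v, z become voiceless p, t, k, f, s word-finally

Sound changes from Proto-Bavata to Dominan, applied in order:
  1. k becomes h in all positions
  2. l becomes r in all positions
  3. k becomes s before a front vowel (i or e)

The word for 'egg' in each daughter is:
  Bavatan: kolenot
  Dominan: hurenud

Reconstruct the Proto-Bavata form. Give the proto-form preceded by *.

Position 1: Bavatan has k, Dominan has h. Taking the neighbouring segments as reconstructed: Bavatan k can only go back to *k; Dominan h could go back to *k or *h — the one source consistent with every daughter is *k.
Position 3: Bavatan has l, Dominan has r. Bavatan preserves l here (none of its changes turn any other segment into l), so the proto-segment is *l.
Position 6: Bavatan has o, Dominan has u. Dominan preserves u here (none of its changes turn any other segment into u), so the proto-segment is *u.
Continuing position by position gives *kulenud; check it forward:
Bavatan: start from *kulenud.
  rule 1: no change — kulenud
  rule 2 (vowel merger): kulenud → kolenod
  rule 3 (final devoicing): kolenod → kolenot
  ⇒ Bavatan kolenot
Dominan: start from *kulenud.
  rule 1 (unconditioned shift): kulenud → hulenud
  rule 2 (unconditioned shift): hulenud → hurenud
  rule 3: no change — hurenud
  ⇒ Dominan hurenud
*kulenud is the unique common source.

*kulenud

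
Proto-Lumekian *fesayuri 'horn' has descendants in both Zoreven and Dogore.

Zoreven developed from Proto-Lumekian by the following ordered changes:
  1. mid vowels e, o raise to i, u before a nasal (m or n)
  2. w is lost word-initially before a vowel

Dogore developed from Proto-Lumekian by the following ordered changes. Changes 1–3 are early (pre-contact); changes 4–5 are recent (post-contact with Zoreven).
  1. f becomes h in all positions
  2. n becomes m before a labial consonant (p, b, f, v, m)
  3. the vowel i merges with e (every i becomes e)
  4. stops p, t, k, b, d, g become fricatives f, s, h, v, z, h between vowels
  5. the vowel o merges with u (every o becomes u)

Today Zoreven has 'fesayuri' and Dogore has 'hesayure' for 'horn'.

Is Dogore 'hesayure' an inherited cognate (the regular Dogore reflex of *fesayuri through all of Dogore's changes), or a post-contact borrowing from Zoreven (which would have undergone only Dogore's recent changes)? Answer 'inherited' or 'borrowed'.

If inherited, *fesayuri would pass through all of Dogore's changes:
Dogore: *fesayuri > hesayuri > hesayure  (by unconditioned shift, vowel merger)
If borrowed from Zoreven 'fesayuri' after the early changes, it would undergo only the recent ones:
  rule 4 (intervocalic lenition): no change (fesayuri)
  rule 5 (vowel merger): no change (fesayuri)
  ⇒ as a loan: fesayuri
Dogore 'hesayure' matches the inherited outcome exactly, so it is an inherited cognate, not a loan.

inherited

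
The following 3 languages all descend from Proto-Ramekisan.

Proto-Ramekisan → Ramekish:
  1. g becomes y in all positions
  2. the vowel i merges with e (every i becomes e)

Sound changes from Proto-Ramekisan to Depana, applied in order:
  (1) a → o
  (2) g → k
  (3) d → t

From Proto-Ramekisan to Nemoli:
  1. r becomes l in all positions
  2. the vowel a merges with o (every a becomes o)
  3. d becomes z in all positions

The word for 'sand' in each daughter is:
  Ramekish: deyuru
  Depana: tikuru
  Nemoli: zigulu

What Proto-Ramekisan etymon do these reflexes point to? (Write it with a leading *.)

*diguru

Position 3: Ramekish has y, Depana has k, Nemoli has g. Nemoli preserves g here (none of its changes turn any other segment into g), so the proto-segment is *g.
Position 1: Ramekish has d, Depana has t, Nemoli has z. Ramekish preserves d here (none of its changes turn any other segment into d), so the proto-segment is *d.
Position 5: Ramekish has r, Depana has r, Nemoli has l. Ramekish preserves r here (none of its changes turn any other segment into r), so the proto-segment is *r.
Continuing position by position gives *diguru; check it forward:
Ramekish: *diguru
  diguru → diyuru   [unconditioned shift]
  diyuru → deyuru   [vowel merger]
  giving Ramekish deyuru.
Depana: start from *diguru.
  rule 1: no change — diguru
  rule 2 (unconditioned shift): diguru → dikuru
  rule 3 (unconditioned shift): dikuru → tikuru
  ⇒ Depana tikuru
Nemoli: *diguru
  diguru → digulu   [unconditioned shift]
  digulu (rule 2 does not apply)
  digulu → zigulu   [unconditioned shift]
  giving Nemoli zigulu.
No other proto-form is consistent with every reflex, so the reconstruction is *diguru.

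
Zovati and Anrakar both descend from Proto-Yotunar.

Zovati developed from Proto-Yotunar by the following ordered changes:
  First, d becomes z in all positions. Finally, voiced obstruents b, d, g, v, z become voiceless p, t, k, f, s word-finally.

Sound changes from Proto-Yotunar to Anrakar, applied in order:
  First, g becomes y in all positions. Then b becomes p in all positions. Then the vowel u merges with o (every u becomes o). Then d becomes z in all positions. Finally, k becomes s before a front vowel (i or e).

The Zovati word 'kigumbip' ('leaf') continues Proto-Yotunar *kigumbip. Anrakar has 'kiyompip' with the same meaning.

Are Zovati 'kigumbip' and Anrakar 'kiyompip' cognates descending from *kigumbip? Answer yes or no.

Derive the expected Anrakar reflex of *kigumbip:
Anrakar: start from *kigumbip.
  rule 1 (unconditioned shift): kigumbip → kiyumbip
  rule 2 (unconditioned shift): kiyumbip → kiyumpip
  rule 3 (vowel merger): kiyumpip → kiyompip
  rule 4: no change — kiyompip
  rule 5 (palatalisation): kiyompip → siyompip
  ⇒ Anrakar siyompip
The regular Anrakar reflex would be 'siyompip', but the attested form is 'kiyompip'. The correspondence is irregular, so they are not cognates (the Anrakar form has a different source).

no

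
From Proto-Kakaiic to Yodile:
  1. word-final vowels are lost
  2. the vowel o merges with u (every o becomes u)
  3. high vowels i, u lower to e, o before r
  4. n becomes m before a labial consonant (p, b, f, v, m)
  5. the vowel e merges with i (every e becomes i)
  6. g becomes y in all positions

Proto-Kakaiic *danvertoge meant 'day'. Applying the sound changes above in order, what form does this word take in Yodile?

damvirtuy

Yodile: *danvertoge
  danvertoge → danvertog   [apocope]
  danvertog → danvertug   [vowel merger]
  danvertug (rule 3 does not apply)
  danvertug → damvertug   [nasal place assimilation]
  damvertug → damvirtug   [vowel merger]
  damvirtug → damvirtuy   [unconditioned shift]
  giving Yodile damvirtuy.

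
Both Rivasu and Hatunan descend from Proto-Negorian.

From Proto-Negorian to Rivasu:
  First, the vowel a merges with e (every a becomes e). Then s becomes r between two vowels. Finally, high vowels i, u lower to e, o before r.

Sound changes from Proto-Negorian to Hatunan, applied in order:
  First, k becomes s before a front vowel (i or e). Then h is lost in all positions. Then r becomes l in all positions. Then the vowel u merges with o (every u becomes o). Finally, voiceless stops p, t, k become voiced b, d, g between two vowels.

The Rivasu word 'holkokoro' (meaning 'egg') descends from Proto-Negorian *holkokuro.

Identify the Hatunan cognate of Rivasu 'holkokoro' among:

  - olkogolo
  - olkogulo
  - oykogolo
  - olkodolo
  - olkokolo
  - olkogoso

Hatunan: start from *holkokuro.
  rule 1: no change — holkokuro
  rule 2 (h-loss): holkokuro → olkokuro
  rule 3 (unconditioned shift): olkokuro → olkokulo
  rule 4 (vowel merger): olkokulo → olkokolo
  rule 5 (intervocalic voicing): olkokolo → olkogolo
  ⇒ Hatunan olkogolo
The other candidates each miss or misapply at least one Hatunan change.

olkogolo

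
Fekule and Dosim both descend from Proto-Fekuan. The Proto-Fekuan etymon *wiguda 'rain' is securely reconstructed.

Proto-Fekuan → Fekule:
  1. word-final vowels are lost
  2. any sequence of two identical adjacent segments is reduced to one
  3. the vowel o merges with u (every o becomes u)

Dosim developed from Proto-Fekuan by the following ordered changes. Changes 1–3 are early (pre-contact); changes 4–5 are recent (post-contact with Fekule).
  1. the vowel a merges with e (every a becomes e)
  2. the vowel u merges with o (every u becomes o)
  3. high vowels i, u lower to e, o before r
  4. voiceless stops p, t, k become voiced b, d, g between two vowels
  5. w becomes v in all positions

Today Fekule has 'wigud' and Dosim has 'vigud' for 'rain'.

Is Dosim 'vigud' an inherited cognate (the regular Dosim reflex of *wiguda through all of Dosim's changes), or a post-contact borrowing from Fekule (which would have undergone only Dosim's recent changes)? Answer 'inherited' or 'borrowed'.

If inherited, *wiguda would pass through all of Dosim's changes:
Dosim: *wiguda
  wiguda → wigude   [vowel merger]
  wigude → wigode   [vowel merger]
  wigode (rule 3 does not apply)
  wigode (rule 4 does not apply)
  wigode → vigode   [unconditioned shift]
  giving Dosim vigode.
If borrowed from Fekule 'wigud' after the early changes, it would undergo only the recent ones:
  rule 4 (intervocalic voicing): no change (wigud)
  rule 5 (unconditioned shift): wigud → vigud
  ⇒ as a loan: vigud
Dosim 'vigud' matches the loan outcome 'vigud', not the inherited 'vigode' — it skipped the early Dosim changes, so it was borrowed from Fekule.

borrowed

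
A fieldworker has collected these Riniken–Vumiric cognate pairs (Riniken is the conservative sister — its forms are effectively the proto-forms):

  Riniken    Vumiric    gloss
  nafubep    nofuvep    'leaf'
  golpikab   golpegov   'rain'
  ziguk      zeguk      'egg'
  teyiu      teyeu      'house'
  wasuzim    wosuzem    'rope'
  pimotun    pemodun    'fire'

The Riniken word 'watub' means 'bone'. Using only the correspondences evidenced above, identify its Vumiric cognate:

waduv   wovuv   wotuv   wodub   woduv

woduv

wasuzim ~ wosuzem — Riniken a corresponds to Vumiric o after a consonant, before a consonant other than r, m, n, p, b, f, v.
pimotun ~ pemodun — Riniken t corresponds to Vumiric d between vowels (before a back vowel).
golpikab ~ golpegov — Riniken b corresponds to Vumiric v word-finally.
Applying these to Riniken 'watub':
  watub → wotub   (a→o after a consonant, before a consonant other than r, m, n, p, b, f, v)
  wotub → wodub   (t→d between vowels (before a back vowel))
  wodub → woduv   (b→v word-finally)
So the Vumiric cognate is 'woduv'.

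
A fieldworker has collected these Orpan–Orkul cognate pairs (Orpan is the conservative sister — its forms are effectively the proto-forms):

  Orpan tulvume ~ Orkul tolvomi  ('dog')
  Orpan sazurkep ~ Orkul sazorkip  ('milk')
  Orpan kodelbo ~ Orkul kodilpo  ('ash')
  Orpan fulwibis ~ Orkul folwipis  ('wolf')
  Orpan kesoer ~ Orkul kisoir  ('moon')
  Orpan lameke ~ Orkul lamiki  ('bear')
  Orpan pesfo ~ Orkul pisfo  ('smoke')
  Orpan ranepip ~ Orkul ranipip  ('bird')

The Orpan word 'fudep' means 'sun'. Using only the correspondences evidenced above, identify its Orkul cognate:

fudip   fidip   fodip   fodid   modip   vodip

tulvume ~ tolvomi, fulwibis ~ folwipis — Orpan u corresponds to Orkul o after a consonant, before a consonant other than r, m, n, p, b, f, v.
sazurkep ~ sazorkip, ranepip ~ ranipip — Orpan e corresponds to Orkul i after a consonant, before a labial obstruent.
Applying these to Orpan 'fudep':
  fudep → fodep   (u→o after a consonant, before a consonant other than r, m, n, p, b, f, v)
  fodep → fodip   (e→i after a consonant, before a labial obstruent)
So the Orkul cognate is 'fodip'.

fodip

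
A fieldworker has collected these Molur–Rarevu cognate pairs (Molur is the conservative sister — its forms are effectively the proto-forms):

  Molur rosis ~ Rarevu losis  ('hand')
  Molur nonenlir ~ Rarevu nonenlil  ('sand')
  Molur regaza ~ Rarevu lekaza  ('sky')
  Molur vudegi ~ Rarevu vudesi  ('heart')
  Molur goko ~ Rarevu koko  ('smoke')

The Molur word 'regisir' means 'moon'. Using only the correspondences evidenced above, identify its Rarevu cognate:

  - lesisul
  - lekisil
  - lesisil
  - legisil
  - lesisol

regaza ~ lekaza — Molur r corresponds to Rarevu l word-initially before a front vowel.
vudegi ~ vudesi — Molur g corresponds to Rarevu s between vowels (before a front vowel).
nonenlir ~ nonenlil — Molur r corresponds to Rarevu l word-finally.
Applying these to Molur 'regisir':
  regisir → legisir   (r→l word-initially before a front vowel)
  legisir → lesisir   (g→s between vowels (before a front vowel))
  lesisir → lesisil   (r→l word-finally)
So the Rarevu cognate is 'lesisil'.

lesisil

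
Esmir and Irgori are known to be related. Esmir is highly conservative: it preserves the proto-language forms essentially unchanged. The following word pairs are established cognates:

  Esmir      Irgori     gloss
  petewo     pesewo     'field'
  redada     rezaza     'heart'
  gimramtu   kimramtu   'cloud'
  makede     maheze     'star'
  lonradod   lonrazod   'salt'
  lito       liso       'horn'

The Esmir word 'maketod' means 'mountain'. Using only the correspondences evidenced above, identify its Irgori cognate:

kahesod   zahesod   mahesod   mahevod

makede ~ maheze — Esmir k corresponds to Irgori h between vowels (before a front vowel).
lito ~ liso — Esmir t corresponds to Irgori s between vowels (before a back vowel).
Applying these to Esmir 'maketod':
  maketod → mahetod   (k→h between vowels (before a front vowel))
  mahetod → mahesod   (t→s between vowels (before a back vowel))
So the Irgori cognate is 'mahesod'.

mahesod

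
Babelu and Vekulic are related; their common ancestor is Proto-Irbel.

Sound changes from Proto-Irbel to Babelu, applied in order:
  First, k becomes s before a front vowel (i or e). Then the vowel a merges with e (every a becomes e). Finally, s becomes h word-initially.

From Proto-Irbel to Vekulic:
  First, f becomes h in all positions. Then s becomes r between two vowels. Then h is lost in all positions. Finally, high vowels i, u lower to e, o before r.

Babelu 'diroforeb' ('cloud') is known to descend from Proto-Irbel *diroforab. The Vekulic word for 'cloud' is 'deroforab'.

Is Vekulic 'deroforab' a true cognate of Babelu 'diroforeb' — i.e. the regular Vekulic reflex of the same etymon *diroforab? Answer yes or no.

Derive the expected Vekulic reflex of *diroforab:
Vekulic: start from *diroforab.
  rule 1 (unconditioned shift): diroforab → dirohorab
  rule 2: no change — dirohorab
  rule 3 (h-loss): dirohorab → diroorab
  rule 4 (pre-rhotic lowering): diroorab → deroorab
  ⇒ Vekulic deroorab
The regular Vekulic reflex would be 'deroorab', but the attested form is 'deroforab'. The correspondence is irregular, so they are not cognates (the Vekulic form has a different source).

no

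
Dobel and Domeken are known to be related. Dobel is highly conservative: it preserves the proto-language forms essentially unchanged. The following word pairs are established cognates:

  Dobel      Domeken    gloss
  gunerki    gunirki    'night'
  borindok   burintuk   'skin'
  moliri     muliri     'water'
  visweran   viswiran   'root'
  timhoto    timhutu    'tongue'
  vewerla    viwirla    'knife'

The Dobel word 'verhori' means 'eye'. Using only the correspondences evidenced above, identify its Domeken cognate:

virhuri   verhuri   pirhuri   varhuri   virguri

gunerki ~ gunirki, visweran ~ viswiran — Dobel e corresponds to Domeken i after a consonant, before r.
borindok ~ burintuk — Dobel o corresponds to Domeken u after a consonant, before r.
Applying these to Dobel 'verhori':
  verhori → virhori   (e→i after a consonant, before r)
  virhori → virhuri   (o→u after a consonant, before r)
So the Domeken cognate is 'virhuri'.

virhuri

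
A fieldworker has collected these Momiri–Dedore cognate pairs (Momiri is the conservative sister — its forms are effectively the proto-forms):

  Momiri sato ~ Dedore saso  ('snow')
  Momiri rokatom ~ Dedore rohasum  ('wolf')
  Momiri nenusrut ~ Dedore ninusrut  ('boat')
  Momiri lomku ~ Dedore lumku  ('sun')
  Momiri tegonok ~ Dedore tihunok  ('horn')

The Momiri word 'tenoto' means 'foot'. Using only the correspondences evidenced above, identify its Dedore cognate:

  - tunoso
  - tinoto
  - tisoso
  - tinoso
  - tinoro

tinoso

nenusrut ~ ninusrut — Momiri e corresponds to Dedore i after a consonant, before a nasal.
sato ~ saso, rokatom ~ rohasum — Momiri t corresponds to Dedore s between vowels (before a back vowel).
Applying these to Momiri 'tenoto':
  tenoto → tinoto   (e→i after a consonant, before a nasal)
  tinoto → tinoso   (t→s between vowels (before a back vowel))
So the Dedore cognate is 'tinoso'.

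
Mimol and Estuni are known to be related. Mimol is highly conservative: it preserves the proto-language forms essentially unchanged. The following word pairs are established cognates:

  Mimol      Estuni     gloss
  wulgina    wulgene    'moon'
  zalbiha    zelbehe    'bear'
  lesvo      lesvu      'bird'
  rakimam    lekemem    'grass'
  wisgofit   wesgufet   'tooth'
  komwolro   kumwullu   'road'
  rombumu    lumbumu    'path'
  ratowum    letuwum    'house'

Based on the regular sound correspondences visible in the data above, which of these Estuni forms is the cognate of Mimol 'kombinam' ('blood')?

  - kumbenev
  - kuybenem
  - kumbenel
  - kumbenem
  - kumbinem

kumbenem

komwolro ~ kumwullu, rombumu ~ lumbumu — Mimol o corresponds to Estuni u after a consonant, before a nasal.
wulgina ~ wulgene — Mimol i corresponds to Estuni e after a consonant, before a nasal.
rakimam ~ lekemem — Mimol a corresponds to Estuni e after a consonant, before a nasal.
Applying these to Mimol 'kombinam':
  kombinam → kumbinam   (o→u after a consonant, before a nasal)
  kumbinam → kumbenam   (i→e after a consonant, before a nasal)
  kumbenam → kumbenem   (a→e after a consonant, before a nasal)
So the Estuni cognate is 'kumbenem'.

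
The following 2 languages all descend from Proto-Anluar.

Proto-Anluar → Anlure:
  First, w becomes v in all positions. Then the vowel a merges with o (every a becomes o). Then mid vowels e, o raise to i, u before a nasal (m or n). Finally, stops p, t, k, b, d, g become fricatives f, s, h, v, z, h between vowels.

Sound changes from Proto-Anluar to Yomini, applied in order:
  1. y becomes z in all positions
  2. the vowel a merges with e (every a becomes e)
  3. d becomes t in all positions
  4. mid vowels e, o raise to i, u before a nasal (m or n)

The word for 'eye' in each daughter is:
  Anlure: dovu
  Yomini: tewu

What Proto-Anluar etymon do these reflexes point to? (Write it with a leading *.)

*dawu

Position 1: Anlure has d, Yomini has t. Anlure preserves d here (none of its changes turn any other segment into d), so the proto-segment is *d.
Position 3: Anlure has v, Yomini has w. Yomini preserves w here (none of its changes turn any other segment into w), so the proto-segment is *w.
Position 2: Anlure has o, Yomini has e. Taking the neighbouring segments as reconstructed: Anlure o could go back to *a or *o; Yomini e could go back to *a or *e — the one source consistent with every daughter is *a.
Verify the candidate proto-form against each daughter:
Anlure: *dawu > davu > dovu  (by unconditioned shift, vowel merger)
Yomini: start from *dawu.
  rule 1: no change — dawu
  rule 2 (vowel merger): dawu → dewu
  rule 3 (unconditioned shift): dewu → tewu
  rule 4: no change — tewu
  ⇒ Yomini tewu
*dawu is the unique common source.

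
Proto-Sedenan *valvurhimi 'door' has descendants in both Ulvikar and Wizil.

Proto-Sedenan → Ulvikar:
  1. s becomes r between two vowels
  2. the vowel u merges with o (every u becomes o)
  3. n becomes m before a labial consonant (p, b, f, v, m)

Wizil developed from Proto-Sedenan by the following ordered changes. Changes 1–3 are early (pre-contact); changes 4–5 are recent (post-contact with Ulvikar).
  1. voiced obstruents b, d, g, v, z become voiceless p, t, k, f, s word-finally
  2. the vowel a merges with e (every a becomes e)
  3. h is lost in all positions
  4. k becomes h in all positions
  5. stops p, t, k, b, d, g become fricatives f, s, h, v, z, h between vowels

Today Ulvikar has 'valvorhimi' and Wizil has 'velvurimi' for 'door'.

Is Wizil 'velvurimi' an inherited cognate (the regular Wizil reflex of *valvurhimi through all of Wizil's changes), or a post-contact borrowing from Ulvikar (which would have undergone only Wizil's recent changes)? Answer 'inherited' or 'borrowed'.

inherited

If inherited, *valvurhimi would pass through all of Wizil's changes:
Wizil: start from *valvurhimi.
  rule 1: no change — valvurhimi
  rule 2 (vowel merger): valvurhimi → velvurhimi
  rule 3 (h-loss): velvurhimi → velvurimi
  rule 4: no change — velvurimi
  rule 5: no change — velvurimi
  ⇒ Wizil velvurimi
If borrowed from Ulvikar 'valvorhimi' after the early changes, it would undergo only the recent ones:
  rule 4 (unconditioned shift): no change (valvorhimi)
  rule 5 (intervocalic lenition): no change (valvorhimi)
  ⇒ as a loan: valvorhimi
Wizil 'velvurimi' matches the inherited outcome exactly, so it is an inherited cognate, not a loan.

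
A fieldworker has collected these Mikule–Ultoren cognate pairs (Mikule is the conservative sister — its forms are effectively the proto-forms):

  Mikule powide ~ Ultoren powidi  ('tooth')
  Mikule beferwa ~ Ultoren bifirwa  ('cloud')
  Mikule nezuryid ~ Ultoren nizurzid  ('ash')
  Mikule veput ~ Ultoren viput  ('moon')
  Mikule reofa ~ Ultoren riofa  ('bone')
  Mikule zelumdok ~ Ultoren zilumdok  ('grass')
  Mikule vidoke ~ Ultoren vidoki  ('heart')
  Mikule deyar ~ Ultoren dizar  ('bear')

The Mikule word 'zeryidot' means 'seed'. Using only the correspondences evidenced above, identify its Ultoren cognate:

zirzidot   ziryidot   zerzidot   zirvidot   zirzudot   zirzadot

zirzidot

beferwa ~ bifirwa — Mikule e corresponds to Ultoren i after a consonant, before r.
nezuryid ~ nizurzid — Mikule y corresponds to Ultoren z after a consonant, before a front vowel.
Applying these to Mikule 'zeryidot':
  zeryidot → ziryidot   (e→i after a consonant, before r)
  ziryidot → zirzidot   (y→z after a consonant, before a front vowel)
So the Ultoren cognate is 'zirzidot'.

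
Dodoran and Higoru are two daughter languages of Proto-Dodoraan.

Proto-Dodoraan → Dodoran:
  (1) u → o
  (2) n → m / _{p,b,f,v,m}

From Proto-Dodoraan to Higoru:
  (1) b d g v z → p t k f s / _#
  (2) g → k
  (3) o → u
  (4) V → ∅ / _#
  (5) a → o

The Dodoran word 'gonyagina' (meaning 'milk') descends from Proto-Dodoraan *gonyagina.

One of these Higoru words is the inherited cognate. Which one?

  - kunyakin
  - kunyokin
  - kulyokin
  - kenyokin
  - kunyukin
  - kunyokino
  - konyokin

kunyokin

Higoru: *gonyagina
  gonyagina (rule 1 does not apply)
  gonyagina → konyakina   [unconditioned shift]
  konyakina → kunyakina   [vowel merger]
  kunyakina → kunyakin   [apocope]
  kunyakin → kunyokin   [vowel merger]
  giving Higoru kunyokin.
Only 'kunyokin' matches the regular Higoru development of *gonyagina.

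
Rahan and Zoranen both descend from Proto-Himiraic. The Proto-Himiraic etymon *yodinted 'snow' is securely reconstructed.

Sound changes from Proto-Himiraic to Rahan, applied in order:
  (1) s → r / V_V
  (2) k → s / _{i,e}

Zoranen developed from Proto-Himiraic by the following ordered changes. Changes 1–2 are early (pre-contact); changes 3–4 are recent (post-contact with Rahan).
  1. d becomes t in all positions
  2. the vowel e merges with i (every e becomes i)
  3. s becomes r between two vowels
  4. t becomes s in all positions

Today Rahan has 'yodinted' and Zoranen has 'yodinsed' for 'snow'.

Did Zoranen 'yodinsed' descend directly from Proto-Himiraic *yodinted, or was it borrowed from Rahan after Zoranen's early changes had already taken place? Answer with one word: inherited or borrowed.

If inherited, *yodinted would pass through all of Zoranen's changes:
Zoranen: start from *yodinted.
  rule 1 (unconditioned shift): yodinted → yotintet
  rule 2 (vowel merger): yotintet → yotintit
  rule 3: no change — yotintit
  rule 4 (unconditioned shift): yotintit → yosinsis
  ⇒ Zoranen yosinsis
If borrowed from Rahan 'yodinted' after the early changes, it would undergo only the recent ones:
  rule 3 (rhotacism): no change (yodinted)
  rule 4 (unconditioned shift): yodinted → yodinsed
  ⇒ as a loan: yodinsed
Zoranen 'yodinsed' matches the loan outcome 'yodinsed', not the inherited 'yosinsis' — it skipped the early Zoranen changes, so it was borrowed from Rahan.

borrowed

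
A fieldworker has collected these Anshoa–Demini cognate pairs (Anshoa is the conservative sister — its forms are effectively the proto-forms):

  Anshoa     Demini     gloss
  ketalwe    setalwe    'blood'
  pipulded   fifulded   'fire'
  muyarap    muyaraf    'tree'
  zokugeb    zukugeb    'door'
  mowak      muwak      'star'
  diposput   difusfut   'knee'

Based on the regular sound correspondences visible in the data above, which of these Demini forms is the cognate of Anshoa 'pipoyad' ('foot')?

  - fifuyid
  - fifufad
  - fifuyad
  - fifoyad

fifuyad

pipulded ~ fifulded — Anshoa p corresponds to Demini f word-initially before a front vowel.
diposput ~ difusfut — Anshoa p corresponds to Demini f between vowels (before a back vowel).
zokugeb ~ zukugeb, mowak ~ muwak — Anshoa o corresponds to Demini u after a consonant, before a consonant other than r, m, n, p, b, f, v.
Applying these to Anshoa 'pipoyad':
  pipoyad → fipoyad   (p→f word-initially before a front vowel)
  fipoyad → fifoyad   (p→f between vowels (before a back vowel))
  fifoyad → fifuyad   (o→u after a consonant, before a consonant other than r, m, n, p, b, f, v)
So the Demini cognate is 'fifuyad'.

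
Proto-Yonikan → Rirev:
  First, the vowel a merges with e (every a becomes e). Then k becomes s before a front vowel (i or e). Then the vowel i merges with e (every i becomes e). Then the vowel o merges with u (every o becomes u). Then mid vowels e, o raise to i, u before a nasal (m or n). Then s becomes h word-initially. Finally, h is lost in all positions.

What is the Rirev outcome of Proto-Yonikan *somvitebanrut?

umvetebinrut

Rirev: *somvitebanrut > somvitebenrut > somvetebenrut > sumvetebenrut > sumvetebinrut > humvetebinrut > umvetebinrut  (by vowel merger, vowel merger, vowel merger, pre-nasal raising, debuccalisation, h-loss)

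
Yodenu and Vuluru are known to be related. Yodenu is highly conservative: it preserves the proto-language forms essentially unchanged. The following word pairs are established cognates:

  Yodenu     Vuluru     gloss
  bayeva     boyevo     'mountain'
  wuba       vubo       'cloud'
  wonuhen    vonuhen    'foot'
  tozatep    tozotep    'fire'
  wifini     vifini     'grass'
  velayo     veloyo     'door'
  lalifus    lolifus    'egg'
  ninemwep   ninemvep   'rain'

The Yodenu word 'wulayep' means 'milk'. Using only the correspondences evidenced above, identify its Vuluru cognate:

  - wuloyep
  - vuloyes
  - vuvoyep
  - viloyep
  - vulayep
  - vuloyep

wuba ~ vubo — Yodenu w corresponds to Vuluru v word-initially before a back vowel.
bayeva ~ boyevo, tozatep ~ tozotep — Yodenu a corresponds to Vuluru o after a consonant, before a consonant other than r, m, n, p, b, f, v.
Applying these to Yodenu 'wulayep':
  wulayep → vulayep   (w→v word-initially before a back vowel)
  vulayep → vuloyep   (a→o after a consonant, before a consonant other than r, m, n, p, b, f, v)
So the Vuluru cognate is 'vuloyep'.

vuloyep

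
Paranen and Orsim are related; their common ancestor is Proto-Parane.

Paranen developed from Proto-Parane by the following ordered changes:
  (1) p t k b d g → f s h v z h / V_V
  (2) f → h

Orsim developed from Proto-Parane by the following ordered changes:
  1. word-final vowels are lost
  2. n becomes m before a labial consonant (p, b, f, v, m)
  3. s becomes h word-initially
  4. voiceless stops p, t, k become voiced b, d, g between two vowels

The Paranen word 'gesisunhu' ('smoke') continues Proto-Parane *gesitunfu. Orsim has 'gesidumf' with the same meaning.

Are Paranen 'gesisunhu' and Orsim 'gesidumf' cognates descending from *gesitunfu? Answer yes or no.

Derive the expected Orsim reflex of *gesitunfu:
Orsim: start from *gesitunfu.
  rule 1 (apocope): gesitunfu → gesitunf
  rule 2 (nasal place assimilation): gesitunf → gesitumf
  rule 3: no change — gesitumf
  rule 4 (intervocalic voicing): gesitumf → gesidumf
  ⇒ Orsim gesidumf
Orsim 'gesidumf' matches the regular reflex exactly, so the pair is cognate.

yes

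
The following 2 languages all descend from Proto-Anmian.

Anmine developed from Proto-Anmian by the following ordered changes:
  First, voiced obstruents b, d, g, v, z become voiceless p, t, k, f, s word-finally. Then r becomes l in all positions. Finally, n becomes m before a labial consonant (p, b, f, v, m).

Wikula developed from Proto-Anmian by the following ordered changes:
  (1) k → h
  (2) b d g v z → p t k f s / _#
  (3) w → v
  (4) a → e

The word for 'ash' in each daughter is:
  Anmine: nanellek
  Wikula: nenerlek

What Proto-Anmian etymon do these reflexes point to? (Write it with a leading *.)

*nanerleg

Position 2: Anmine has a, Wikula has e. Anmine preserves a here (none of its changes turn any other segment into a), so the proto-segment is *a.
Position 8: Anmine has k, Wikula has k. In Wikula, k can only continue *g, so the proto-segment is *g.
Continuing position by position gives *nanerleg; check it forward:
Anmine: *nanerleg > nanerlek > nanellek  (by final devoicing, unconditioned shift)
Wikula: *nanerleg
  nanerleg (rule 1 does not apply)
  nanerleg → nanerlek   [final devoicing]
  nanerlek (rule 3 does not apply)
  nanerlek → nenerlek   [vowel merger]
  giving Wikula nenerlek.
Only *nanerleg yields all of Anmine nanellek, Wikula nenerlek.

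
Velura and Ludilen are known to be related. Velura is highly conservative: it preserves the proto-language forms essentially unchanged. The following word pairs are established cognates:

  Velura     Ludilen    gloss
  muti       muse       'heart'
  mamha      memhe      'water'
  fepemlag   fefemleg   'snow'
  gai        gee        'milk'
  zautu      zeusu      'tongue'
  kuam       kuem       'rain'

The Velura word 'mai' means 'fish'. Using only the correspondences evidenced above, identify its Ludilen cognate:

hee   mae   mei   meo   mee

gai ~ gee — Velura a corresponds to Ludilen e after a consonant, before a front vowel.
gai ~ gee — Velura i corresponds to Ludilen e word-finally.
Applying these to Velura 'mai':
  mai → mei   (a→e after a consonant, before a front vowel)
  mei → mee   (i→e word-finally)
So the Ludilen cognate is 'mee'.

mee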